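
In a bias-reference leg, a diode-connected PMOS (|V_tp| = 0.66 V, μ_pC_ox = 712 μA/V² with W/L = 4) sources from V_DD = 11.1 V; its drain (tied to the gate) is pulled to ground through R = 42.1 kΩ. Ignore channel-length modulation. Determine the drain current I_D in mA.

I_D = 0.238 mA

With gate tied to drain, V_SG = V_SD ≥ V_SG − |V_tp|, so the device is in saturation.
k_p = μ_pC_ox · (W/L) = 2.848 mA/V².
KCL at the drain: ½ k_p (V_SG − |V_tp|)² = (V_DD − V_SG)/R.
Let x = V_SG − 0.66. Then 60 x² + x − 10.44 = 0, giving x = 0.409 V (positive root), so V_SG = 1.07 V.
I_D = (V_DD − V_SG)/R = (11.1 − 1.07) / 42.1 = 0.238 mA.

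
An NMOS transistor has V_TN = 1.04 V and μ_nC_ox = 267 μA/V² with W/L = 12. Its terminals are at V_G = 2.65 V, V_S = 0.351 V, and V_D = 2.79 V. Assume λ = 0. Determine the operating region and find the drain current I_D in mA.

V_GS = V_G − V_S = 2.65 − 0.351 = 2.3 V; V_DS = V_D − V_S = 2.79 − 0.351 = 2.44 V.
k_n = μ_nC_ox · (W/L) = 3.204 mA/V².
V_ov = V_GS − V_TN = 2.3 − 1.04 = 1.26 V.
Since V_DS = 2.44 V ≥ V_ov = 1.26 V, the device is in saturation.
I_D = ½ k_n V_ov² = 0.5 × 3.204 × 1.26² = 2.54 mA.

Saturation; I_D = 2.54 mA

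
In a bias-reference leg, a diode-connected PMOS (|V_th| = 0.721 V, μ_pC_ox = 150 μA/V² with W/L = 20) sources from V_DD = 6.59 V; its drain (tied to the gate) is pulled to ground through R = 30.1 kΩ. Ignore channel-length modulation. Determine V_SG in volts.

With gate tied to drain, V_SG = V_SD ≥ V_SG − |V_th|, so the device is in saturation.
k_p = μ_pC_ox · (W/L) = 3 mA/V².
KCL at the drain: ½ k_p (V_SG − |V_th|)² = (V_DD − V_SG)/R.
Let x = V_SG − 0.721. Then 45.2 x² + x − 5.869 = 0, giving x = 0.35 V (positive root), so V_SG = 1.07 V.
I_D = (V_DD − V_SG)/R = (6.59 − 1.07) / 30.1 = 0.183 mA.

V_SG = 1.07 V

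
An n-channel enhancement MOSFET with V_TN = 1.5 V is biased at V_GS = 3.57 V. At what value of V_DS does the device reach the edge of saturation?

V_DS,sat = 2.07 V

The boundary between triode and saturation is V_DS = V_GS − V_TN = V_ov.
V_ov = 3.57 − 1.5 = 2.07 V.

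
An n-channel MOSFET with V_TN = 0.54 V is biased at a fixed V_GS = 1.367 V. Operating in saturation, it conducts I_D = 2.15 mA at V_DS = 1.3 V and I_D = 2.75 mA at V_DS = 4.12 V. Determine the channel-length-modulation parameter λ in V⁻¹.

With V_GS fixed, I_D ∝ (1 + λ V_DS) in saturation, so I_D2/I_D1 = (1 + λ V_DS2)/(1 + λ V_DS1).
2.75/2.15 = 1.279 = (1 + 4.12 λ)/(1 + 1.3 λ).
Solving: λ (I_D1 V_DS2 − I_D2 V_DS1) = I_D2 − I_D1, so λ = (2.75 − 2.15) / (2.15 × 4.12 − 2.75 × 1.3) = 0.6 / 5.28 = 0.114 V⁻¹.

λ = 0.114 V⁻¹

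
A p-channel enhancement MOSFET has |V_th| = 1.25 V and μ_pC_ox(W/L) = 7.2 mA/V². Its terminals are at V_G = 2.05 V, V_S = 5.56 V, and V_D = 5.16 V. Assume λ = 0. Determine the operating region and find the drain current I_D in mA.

Triode; I_D = 5.93 mA

V_SG = V_S − V_G = 5.56 − 2.05 = 3.51 V; V_SD = V_S − V_D = 5.56 − 5.16 = 0.4 V.
V_ov = V_SG − |V_th| = 3.51 − 1.25 = 2.26 V.
Since V_SD = 0.4 V < V_ov = 2.26 V, the device is in the triode region.
I_D = k_p [V_ov · V_SD − ½ V_SD²] = 7.2 × [2.26 × 0.4 − 0.5 × 0.4²] = 5.93 mA.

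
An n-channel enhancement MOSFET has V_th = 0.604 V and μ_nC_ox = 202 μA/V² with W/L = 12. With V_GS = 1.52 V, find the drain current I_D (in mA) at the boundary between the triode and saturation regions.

I_D = 1.02 mA

At the boundary V_DS = V_ov = V_GS − V_th = 1.52 − 0.604 = 0.916 V.
k_n = μ_nC_ox · (W/L) = 2.424 mA/V².
I_D = ½ k_n V_ov² = 0.5 × 2.424 × 0.916² = 1.02 mA.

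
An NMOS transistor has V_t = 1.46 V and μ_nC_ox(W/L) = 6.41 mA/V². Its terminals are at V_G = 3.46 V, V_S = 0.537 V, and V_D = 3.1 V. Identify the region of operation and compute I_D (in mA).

V_GS = V_G − V_S = 3.46 − 0.537 = 2.92 V; V_DS = V_D − V_S = 3.1 − 0.537 = 2.56 V.
V_ov = V_GS − V_t = 2.92 − 1.46 = 1.46 V.
Since V_DS = 2.56 V ≥ V_ov = 1.46 V, the device is in saturation.
I_D = ½ k_n V_ov² = 0.5 × 6.41 × 1.46² = 6.86 mA.

Saturation; I_D = 6.86 mA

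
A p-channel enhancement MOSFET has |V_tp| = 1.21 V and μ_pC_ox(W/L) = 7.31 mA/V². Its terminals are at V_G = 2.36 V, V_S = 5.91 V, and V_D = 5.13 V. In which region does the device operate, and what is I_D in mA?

V_SG = V_S − V_G = 5.91 − 2.36 = 3.55 V; V_SD = V_S − V_D = 5.91 − 5.13 = 0.78 V.
V_ov = V_SG − |V_tp| = 3.55 − 1.21 = 2.34 V.
Since V_SD = 0.78 V < V_ov = 2.34 V, the device is in the triode region.
I_D = k_p [V_ov · V_SD − ½ V_SD²] = 7.31 × [2.34 × 0.78 − 0.5 × 0.78²] = 11.1 mA.

Triode; I_D = 11.1 mA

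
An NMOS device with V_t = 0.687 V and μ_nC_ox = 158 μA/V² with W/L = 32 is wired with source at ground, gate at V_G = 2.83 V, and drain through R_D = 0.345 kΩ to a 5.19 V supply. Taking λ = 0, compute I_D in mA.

V_GS = V_G = 2.83 V, so V_ov = 2.83 − 0.687 = 2.14 V.
k_n = μ_nC_ox · (W/L) = 5.056 mA/V².
Assume saturation: I_D = ½ k_n V_ov² = 0.5 × 5.056 × 2.14² = 11.6 mA, giving V_DS = V_DD − I_D R_D = 5.19 − 11.6 × 0.345 = 1.18 V.
But 1.18 V < V_ov = 2.14 V, so the device is actually in triode.
In triode I_D = k_n[V_ov V_DS − ½ V_DS²] and I_D = (V_DD − V_DS)/R_D. Equating: 0.872 V_DS² − 4.738 V_DS + 5.19 = 0, giving V_DS = 1.52 V (the root below V_ov).
I_D = (5.19 − 1.52) / 0.345 = 10.6 mA.

I_D = 10.6 mA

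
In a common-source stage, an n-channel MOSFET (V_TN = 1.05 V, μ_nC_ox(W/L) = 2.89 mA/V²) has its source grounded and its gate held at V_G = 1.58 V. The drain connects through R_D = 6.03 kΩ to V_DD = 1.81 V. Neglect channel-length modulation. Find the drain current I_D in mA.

V_GS = V_G = 1.58 V, so V_ov = 1.58 − 1.05 = 0.53 V.
Assume saturation: I_D = ½ k_n V_ov² = 0.5 × 2.89 × 0.53² = 0.406 mA, giving V_DS = V_DD − I_D R_D = 1.81 − 0.406 × 6.03 = -0.638 V.
But -0.638 V < V_ov = 0.53 V, so the device is actually in triode.
In triode I_D = k_n[V_ov V_DS − ½ V_DS²] and I_D = (V_DD − V_DS)/R_D. Equating: 8.71 V_DS² − 10.24 V_DS + 1.81 = 0, giving V_DS = 0.217 V (the root below V_ov).
I_D = (1.81 − 0.217) / 6.03 = 0.264 mA.

I_D = 0.264 mA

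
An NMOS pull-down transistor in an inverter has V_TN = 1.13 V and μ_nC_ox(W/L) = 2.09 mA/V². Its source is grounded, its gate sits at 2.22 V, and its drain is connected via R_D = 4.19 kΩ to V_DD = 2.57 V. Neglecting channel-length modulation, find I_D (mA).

I_D = 0.548 mA

V_GS = V_G = 2.22 V, so V_ov = 2.22 − 1.13 = 1.09 V.
Assume saturation: I_D = ½ k_n V_ov² = 0.5 × 2.09 × 1.09² = 1.24 mA, giving V_DS = V_DD − I_D R_D = 2.57 − 1.24 × 4.19 = -2.63 V.
But -2.63 V < V_ov = 1.09 V, so the device is actually in triode.
In triode I_D = k_n[V_ov V_DS − ½ V_DS²] and I_D = (V_DD − V_DS)/R_D. Equating: 4.38 V_DS² − 10.55 V_DS + 2.57 = 0, giving V_DS = 0.275 V (the root below V_ov).
I_D = (2.57 − 0.275) / 4.19 = 0.548 mA.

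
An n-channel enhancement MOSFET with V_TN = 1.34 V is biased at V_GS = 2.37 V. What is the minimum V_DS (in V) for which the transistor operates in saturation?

The boundary between triode and saturation is V_DS = V_GS − V_TN = V_ov.
V_ov = 2.37 − 1.34 = 1.03 V.

V_DS,sat = 1.03 V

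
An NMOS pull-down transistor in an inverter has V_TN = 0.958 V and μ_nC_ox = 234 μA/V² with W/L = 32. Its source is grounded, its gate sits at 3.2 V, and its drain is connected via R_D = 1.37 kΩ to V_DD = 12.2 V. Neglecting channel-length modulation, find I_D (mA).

I_D = 8.48 mA

V_GS = V_G = 3.2 V, so V_ov = 3.2 − 0.958 = 2.24 V.
k_n = μ_nC_ox · (W/L) = 7.488 mA/V².
Assume saturation: I_D = ½ k_n V_ov² = 0.5 × 7.488 × 2.24² = 18.8 mA, giving V_DS = V_DD − I_D R_D = 12.2 − 18.8 × 1.37 = -13.6 V.
But -13.6 V < V_ov = 2.24 V, so the device is actually in triode.
In triode I_D = k_n[V_ov V_DS − ½ V_DS²] and I_D = (V_DD − V_DS)/R_D. Equating: 5.13 V_DS² − 24 V_DS + 12.2 = 0, giving V_DS = 0.58 V (the root below V_ov).
I_D = (12.2 − 0.58) / 1.37 = 8.48 mA.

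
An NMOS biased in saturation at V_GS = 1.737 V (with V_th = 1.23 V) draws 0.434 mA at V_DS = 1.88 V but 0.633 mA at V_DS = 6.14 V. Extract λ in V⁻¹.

λ = 0.135 V⁻¹

With V_GS fixed, I_D ∝ (1 + λ V_DS) in saturation, so I_D2/I_D1 = (1 + λ V_DS2)/(1 + λ V_DS1).
0.633/0.434 = 1.459 = (1 + 6.14 λ)/(1 + 1.88 λ).
Solving: λ (I_D1 V_DS2 − I_D2 V_DS1) = I_D2 − I_D1, so λ = (0.633 − 0.434) / (0.434 × 6.14 − 0.633 × 1.88) = 0.199 / 1.47 = 0.135 V⁻¹.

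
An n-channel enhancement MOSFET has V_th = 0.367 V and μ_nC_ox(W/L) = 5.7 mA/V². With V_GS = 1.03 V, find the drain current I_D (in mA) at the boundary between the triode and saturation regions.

At the boundary V_DS = V_ov = V_GS − V_th = 1.03 − 0.367 = 0.663 V.
I_D = ½ k_n V_ov² = 0.5 × 5.7 × 0.663² = 1.25 mA.

I_D = 1.25 mA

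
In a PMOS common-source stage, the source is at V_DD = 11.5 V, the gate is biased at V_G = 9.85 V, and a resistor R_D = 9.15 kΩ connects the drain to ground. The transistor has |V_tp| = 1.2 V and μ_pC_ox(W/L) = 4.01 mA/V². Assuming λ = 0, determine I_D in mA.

I_D = 0.406 mA

V_SG = V_DD − V_G = 11.5 − 9.85 = 1.65 V, so V_ov = 1.65 − 1.2 = 0.45 V.
Assume saturation: I_D = ½ k_p V_ov² = 0.5 × 4.01 × 0.45² = 0.406 mA, giving V_SD = V_DD − I_D R_D = 11.5 − 0.406 × 9.15 = 7.78 V.
V_SD = 7.78 V ≥ V_ov = 0.45 V, confirming saturation.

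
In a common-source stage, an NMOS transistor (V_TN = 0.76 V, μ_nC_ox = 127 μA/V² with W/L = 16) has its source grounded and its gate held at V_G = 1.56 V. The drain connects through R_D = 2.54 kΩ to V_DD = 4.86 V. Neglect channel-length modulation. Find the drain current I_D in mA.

V_GS = V_G = 1.56 V, so V_ov = 1.56 − 0.76 = 0.8 V.
k_n = μ_nC_ox · (W/L) = 2.032 mA/V².
Assume saturation: I_D = ½ k_n V_ov² = 0.5 × 2.032 × 0.8² = 0.65 mA, giving V_DS = V_DD − I_D R_D = 4.86 − 0.65 × 2.54 = 3.21 V.
V_DS = 3.21 V ≥ V_ov = 0.8 V, confirming saturation.

I_D = 0.650 mA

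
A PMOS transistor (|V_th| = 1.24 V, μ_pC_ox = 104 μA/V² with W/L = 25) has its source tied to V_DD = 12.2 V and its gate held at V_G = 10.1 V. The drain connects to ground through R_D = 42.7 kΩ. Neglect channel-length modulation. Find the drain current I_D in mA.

V_SG = V_DD − V_G = 12.2 − 10.1 = 2.1 V, so V_ov = 2.1 − 1.24 = 0.86 V.
k_p = μ_pC_ox · (W/L) = 2.6 mA/V².
Assume saturation: I_D = ½ k_p V_ov² = 0.5 × 2.6 × 0.86² = 0.961 mA, giving V_SD = V_DD − I_D R_D = 12.2 − 0.961 × 42.7 = -28.9 V.
But -28.9 V < V_ov = 0.86 V, so the device is actually in triode.
In triode I_D = k_p[V_ov V_SD − ½ V_SD²] and I_D = (V_DD − V_SD)/R_D. Equating: 55.5 V_SD² − 96.48 V_SD + 12.2 = 0, giving V_SD = 0.137 V (the root below V_ov).
I_D = (12.2 − 0.137) / 42.7 = 0.282 mA.

I_D = 0.282 mA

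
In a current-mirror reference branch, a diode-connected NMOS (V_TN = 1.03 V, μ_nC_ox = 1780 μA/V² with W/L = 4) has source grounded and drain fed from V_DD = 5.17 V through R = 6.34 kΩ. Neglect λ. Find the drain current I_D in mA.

I_D = 0.589 mA

With gate tied to drain, V_GS = V_DS ≥ V_GS − V_TN, so the device is in saturation.
k_n = μ_nC_ox · (W/L) = 7.12 mA/V².
KCL at the drain: ½ k_n (V_GS − V_TN)² = (V_DD − V_GS)/R.
Let x = V_GS − 1.03. Then 22.6 x² + x − 4.14 = 0, giving x = 0.407 V (positive root), so V_GS = 1.44 V.
I_D = (V_DD − V_GS)/R = (5.17 − 1.44) / 6.34 = 0.589 mA.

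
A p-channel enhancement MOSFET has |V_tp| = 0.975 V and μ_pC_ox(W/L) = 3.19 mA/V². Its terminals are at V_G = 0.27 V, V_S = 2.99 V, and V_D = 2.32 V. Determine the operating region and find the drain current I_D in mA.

Triode; I_D = 3.01 mA

V_SG = V_S − V_G = 2.99 − 0.27 = 2.72 V; V_SD = V_S − V_D = 2.99 − 2.32 = 0.67 V.
V_ov = V_SG − |V_tp| = 2.72 − 0.975 = 1.75 V.
Since V_SD = 0.67 V < V_ov = 1.75 V, the device is in the triode region.
I_D = k_p [V_ov · V_SD − ½ V_SD²] = 3.19 × [1.75 × 0.67 − 0.5 × 0.67²] = 3.01 mA.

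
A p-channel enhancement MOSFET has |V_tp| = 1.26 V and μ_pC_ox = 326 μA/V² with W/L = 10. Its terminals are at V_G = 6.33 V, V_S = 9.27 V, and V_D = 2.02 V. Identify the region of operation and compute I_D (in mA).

Saturation; I_D = 4.60 mA

V_SG = V_S − V_G = 9.27 − 6.33 = 2.94 V; V_SD = V_S − V_D = 9.27 − 2.02 = 7.25 V.
k_p = μ_pC_ox · (W/L) = 3.26 mA/V².
V_ov = V_SG − |V_tp| = 2.94 − 1.26 = 1.68 V.
Since V_SD = 7.25 V ≥ V_ov = 1.68 V, the device is in saturation.
I_D = ½ k_p V_ov² = 0.5 × 3.26 × 1.68² = 4.6 mA.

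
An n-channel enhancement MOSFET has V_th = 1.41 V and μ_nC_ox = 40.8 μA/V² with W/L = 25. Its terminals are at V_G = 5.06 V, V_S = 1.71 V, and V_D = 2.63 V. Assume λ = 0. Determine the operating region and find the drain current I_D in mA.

Triode; I_D = 1.39 mA

V_GS = V_G − V_S = 5.06 − 1.71 = 3.35 V; V_DS = V_D − V_S = 2.63 − 1.71 = 0.92 V.
k_n = μ_nC_ox · (W/L) = 1.02 mA/V².
V_ov = V_GS − V_th = 3.35 − 1.41 = 1.94 V.
Since V_DS = 0.92 V < V_ov = 1.94 V, the device is in the triode region.
I_D = k_n [V_ov · V_DS − ½ V_DS²] = 1.02 × [1.94 × 0.92 − 0.5 × 0.92²] = 1.39 mA.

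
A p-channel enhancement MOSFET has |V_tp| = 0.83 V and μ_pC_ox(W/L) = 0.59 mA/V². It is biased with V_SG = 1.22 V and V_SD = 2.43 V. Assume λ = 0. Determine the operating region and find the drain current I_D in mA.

V_ov = V_SG − |V_tp| = 1.22 − 0.83 = 0.39 V.
Since V_SD = 2.43 V ≥ V_ov = 0.39 V, the device is in saturation.
I_D = ½ k_p V_ov² = 0.5 × 0.59 × 0.39² = 0.0449 mA.

Saturation; I_D = 0.0449 mA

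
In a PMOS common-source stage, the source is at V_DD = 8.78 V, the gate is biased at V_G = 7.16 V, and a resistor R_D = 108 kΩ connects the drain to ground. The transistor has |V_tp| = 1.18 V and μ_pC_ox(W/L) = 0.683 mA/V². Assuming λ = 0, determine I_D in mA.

V_SG = V_DD − V_G = 8.78 − 7.16 = 1.62 V, so V_ov = 1.62 − 1.18 = 0.44 V.
Assume saturation: I_D = ½ k_p V_ov² = 0.5 × 0.683 × 0.44² = 0.0661 mA, giving V_SD = V_DD − I_D R_D = 8.78 − 0.0661 × 108 = 1.64 V.
V_SD = 1.64 V ≥ V_ov = 0.44 V, confirming saturation.

I_D = 0.0661 mA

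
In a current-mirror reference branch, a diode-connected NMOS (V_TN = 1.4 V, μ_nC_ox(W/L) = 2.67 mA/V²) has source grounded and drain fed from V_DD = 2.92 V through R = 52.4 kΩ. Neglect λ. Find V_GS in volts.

V_GS = 1.54 V

With gate tied to drain, V_GS = V_DS ≥ V_GS − V_TN, so the device is in saturation.
KCL at the drain: ½ k_n (V_GS − V_TN)² = (V_DD − V_GS)/R.
Let x = V_GS − 1.4. Then 70 x² + x − 1.52 = 0, giving x = 0.14 V (positive root), so V_GS = 1.54 V.
I_D = (V_DD − V_GS)/R = (2.92 − 1.54) / 52.4 = 0.0263 mA.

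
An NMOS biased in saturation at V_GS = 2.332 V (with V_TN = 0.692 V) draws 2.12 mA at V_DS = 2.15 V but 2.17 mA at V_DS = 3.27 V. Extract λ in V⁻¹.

λ = 0.0221 V⁻¹

With V_GS fixed, I_D ∝ (1 + λ V_DS) in saturation, so I_D2/I_D1 = (1 + λ V_DS2)/(1 + λ V_DS1).
2.17/2.12 = 1.024 = (1 + 3.27 λ)/(1 + 2.15 λ).
Solving: λ (I_D1 V_DS2 − I_D2 V_DS1) = I_D2 − I_D1, so λ = (2.17 − 2.12) / (2.12 × 3.27 − 2.17 × 2.15) = 0.05 / 2.27 = 0.0221 V⁻¹.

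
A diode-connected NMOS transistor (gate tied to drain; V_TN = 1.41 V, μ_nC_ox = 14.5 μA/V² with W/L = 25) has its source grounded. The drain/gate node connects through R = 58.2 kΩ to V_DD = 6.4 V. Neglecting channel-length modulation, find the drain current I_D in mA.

With gate tied to drain, V_GS = V_DS ≥ V_GS − V_TN, so the device is in saturation.
k_n = μ_nC_ox · (W/L) = 0.3625 mA/V².
KCL at the drain: ½ k_n (V_GS − V_TN)² = (V_DD − V_GS)/R.
Let x = V_GS − 1.41. Then 10.5 x² + x − 4.99 = 0, giving x = 0.642 V (positive root), so V_GS = 2.05 V.
I_D = (V_DD − V_GS)/R = (6.4 − 2.05) / 58.2 = 0.0747 mA.

I_D = 0.0747 mA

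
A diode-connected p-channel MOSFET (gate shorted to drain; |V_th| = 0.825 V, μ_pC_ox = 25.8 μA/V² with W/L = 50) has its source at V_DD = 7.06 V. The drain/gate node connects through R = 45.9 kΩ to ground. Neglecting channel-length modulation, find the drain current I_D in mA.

I_D = 0.126 mA

With gate tied to drain, V_SG = V_SD ≥ V_SG − |V_th|, so the device is in saturation.
k_p = μ_pC_ox · (W/L) = 1.29 mA/V².
KCL at the drain: ½ k_p (V_SG − |V_th|)² = (V_DD − V_SG)/R.
Let x = V_SG − 0.825. Then 29.6 x² + x − 6.235 = 0, giving x = 0.442 V (positive root), so V_SG = 1.27 V.
I_D = (V_DD − V_SG)/R = (7.06 − 1.27) / 45.9 = 0.126 mA.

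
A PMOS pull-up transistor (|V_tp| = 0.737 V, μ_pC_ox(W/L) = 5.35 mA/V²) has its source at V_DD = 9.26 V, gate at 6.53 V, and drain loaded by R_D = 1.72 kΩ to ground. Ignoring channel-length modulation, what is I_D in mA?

I_D = 5.06 mA

V_SG = V_DD − V_G = 9.26 − 6.53 = 2.73 V, so V_ov = 2.73 − 0.737 = 1.99 V.
Assume saturation: I_D = ½ k_p V_ov² = 0.5 × 5.35 × 1.99² = 10.6 mA, giving V_SD = V_DD − I_D R_D = 9.26 − 10.6 × 1.72 = -9.02 V.
But -9.02 V < V_ov = 1.99 V, so the device is actually in triode.
In triode I_D = k_p[V_ov V_SD − ½ V_SD²] and I_D = (V_DD − V_SD)/R_D. Equating: 4.6 V_SD² − 19.34 V_SD + 9.26 = 0, giving V_SD = 0.551 V (the root below V_ov).
I_D = (9.26 − 0.551) / 1.72 = 5.06 mA.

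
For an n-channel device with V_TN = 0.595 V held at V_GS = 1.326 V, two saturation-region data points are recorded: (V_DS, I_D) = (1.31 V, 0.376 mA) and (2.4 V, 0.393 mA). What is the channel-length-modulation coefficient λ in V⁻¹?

With V_GS fixed, I_D ∝ (1 + λ V_DS) in saturation, so I_D2/I_D1 = (1 + λ V_DS2)/(1 + λ V_DS1).
0.393/0.376 = 1.045 = (1 + 2.4 λ)/(1 + 1.31 λ).
Solving: λ (I_D1 V_DS2 − I_D2 V_DS1) = I_D2 − I_D1, so λ = (0.393 − 0.376) / (0.376 × 2.4 − 0.393 × 1.31) = 0.017 / 0.388 = 0.0439 V⁻¹.

λ = 0.0439 V⁻¹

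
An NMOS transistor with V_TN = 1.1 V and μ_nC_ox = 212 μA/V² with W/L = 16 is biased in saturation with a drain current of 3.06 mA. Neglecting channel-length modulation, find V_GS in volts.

k_n = μ_nC_ox · (W/L) = 3.392 mA/V².
In saturation I_D = ½ k_n (V_GS − V_TN)², so V_GS − V_TN = √(2 I_D / k_n) = √(2 × 3.06 / 3.392) = 1.34 V.
V_GS = 1.1 + 1.34 = 2.44 V.

V_GS = 2.44 V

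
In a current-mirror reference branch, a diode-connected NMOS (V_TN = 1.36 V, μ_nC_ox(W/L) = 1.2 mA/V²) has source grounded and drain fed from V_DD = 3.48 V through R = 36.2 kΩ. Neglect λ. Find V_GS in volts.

V_GS = 1.65 V

With gate tied to drain, V_GS = V_DS ≥ V_GS − V_TN, so the device is in saturation.
KCL at the drain: ½ k_n (V_GS − V_TN)² = (V_DD − V_GS)/R.
Let x = V_GS − 1.36. Then 21.7 x² + x − 2.12 = 0, giving x = 0.29 V (positive root), so V_GS = 1.65 V.
I_D = (V_DD − V_GS)/R = (3.48 − 1.65) / 36.2 = 0.0505 mA.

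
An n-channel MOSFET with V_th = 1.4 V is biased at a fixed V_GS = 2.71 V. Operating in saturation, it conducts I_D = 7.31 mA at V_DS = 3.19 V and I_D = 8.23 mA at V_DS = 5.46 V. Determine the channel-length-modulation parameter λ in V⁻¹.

With V_GS fixed, I_D ∝ (1 + λ V_DS) in saturation, so I_D2/I_D1 = (1 + λ V_DS2)/(1 + λ V_DS1).
8.23/7.31 = 1.126 = (1 + 5.46 λ)/(1 + 3.19 λ).
Solving: λ (I_D1 V_DS2 − I_D2 V_DS1) = I_D2 − I_D1, so λ = (8.23 − 7.31) / (7.31 × 5.46 − 8.23 × 3.19) = 0.92 / 13.7 = 0.0674 V⁻¹.

λ = 0.0674 V⁻¹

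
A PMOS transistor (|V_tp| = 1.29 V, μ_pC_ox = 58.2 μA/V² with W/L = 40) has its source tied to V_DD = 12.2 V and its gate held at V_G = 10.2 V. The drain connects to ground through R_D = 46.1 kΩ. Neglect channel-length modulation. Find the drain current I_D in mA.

I_D = 0.261 mA

V_SG = V_DD − V_G = 12.2 − 10.2 = 2 V, so V_ov = 2 − 1.29 = 0.71 V.
k_p = μ_pC_ox · (W/L) = 2.328 mA/V².
Assume saturation: I_D = ½ k_p V_ov² = 0.5 × 2.328 × 0.71² = 0.587 mA, giving V_SD = V_DD − I_D R_D = 12.2 − 0.587 × 46.1 = -14.9 V.
But -14.9 V < V_ov = 0.71 V, so the device is actually in triode.
In triode I_D = k_p[V_ov V_SD − ½ V_SD²] and I_D = (V_DD − V_SD)/R_D. Equating: 53.7 V_SD² − 77.2 V_SD + 12.2 = 0, giving V_SD = 0.181 V (the root below V_ov).
I_D = (12.2 − 0.181) / 46.1 = 0.261 mA.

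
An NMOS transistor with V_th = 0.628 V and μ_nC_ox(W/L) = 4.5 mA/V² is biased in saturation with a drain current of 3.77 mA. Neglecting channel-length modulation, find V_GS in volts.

V_GS = 1.92 V

In saturation I_D = ½ k_n (V_GS − V_th)², so V_GS − V_th = √(2 I_D / k_n) = √(2 × 3.77 / 4.5) = 1.29 V.
V_GS = 0.628 + 1.29 = 1.92 V.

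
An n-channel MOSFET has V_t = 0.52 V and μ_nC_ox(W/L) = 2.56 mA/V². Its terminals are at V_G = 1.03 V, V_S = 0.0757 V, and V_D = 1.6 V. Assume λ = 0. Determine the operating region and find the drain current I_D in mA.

Saturation; I_D = 0.241 mA

V_GS = V_G − V_S = 1.03 − 0.0757 = 0.954 V; V_DS = V_D − V_S = 1.6 − 0.0757 = 1.52 V.
V_ov = V_GS − V_t = 0.954 − 0.52 = 0.434 V.
Since V_DS = 1.52 V ≥ V_ov = 0.434 V, the device is in saturation.
I_D = ½ k_n V_ov² = 0.5 × 2.56 × 0.434² = 0.241 mA.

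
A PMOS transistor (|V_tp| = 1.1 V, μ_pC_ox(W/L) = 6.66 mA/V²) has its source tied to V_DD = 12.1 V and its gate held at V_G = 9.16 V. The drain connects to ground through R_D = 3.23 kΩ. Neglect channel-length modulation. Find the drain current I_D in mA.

I_D = 3.65 mA

V_SG = V_DD − V_G = 12.1 − 9.16 = 2.94 V, so V_ov = 2.94 − 1.1 = 1.84 V.
Assume saturation: I_D = ½ k_p V_ov² = 0.5 × 6.66 × 1.84² = 11.3 mA, giving V_SD = V_DD − I_D R_D = 12.1 − 11.3 × 3.23 = -24.3 V.
But -24.3 V < V_ov = 1.84 V, so the device is actually in triode.
In triode I_D = k_p[V_ov V_SD − ½ V_SD²] and I_D = (V_DD − V_SD)/R_D. Equating: 10.8 V_SD² − 40.58 V_SD + 12.1 = 0, giving V_SD = 0.326 V (the root below V_ov).
I_D = (12.1 − 0.326) / 3.23 = 3.65 mA.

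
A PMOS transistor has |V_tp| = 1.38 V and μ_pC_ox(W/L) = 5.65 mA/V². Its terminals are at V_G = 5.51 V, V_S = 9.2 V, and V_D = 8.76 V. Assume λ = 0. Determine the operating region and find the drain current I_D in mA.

V_SG = V_S − V_G = 9.2 − 5.51 = 3.69 V; V_SD = V_S − V_D = 9.2 − 8.76 = 0.44 V.
V_ov = V_SG − |V_tp| = 3.69 − 1.38 = 2.31 V.
Since V_SD = 0.44 V < V_ov = 2.31 V, the device is in the triode region.
I_D = k_p [V_ov · V_SD − ½ V_SD²] = 5.65 × [2.31 × 0.44 − 0.5 × 0.44²] = 5.2 mA.

Triode; I_D = 5.20 mA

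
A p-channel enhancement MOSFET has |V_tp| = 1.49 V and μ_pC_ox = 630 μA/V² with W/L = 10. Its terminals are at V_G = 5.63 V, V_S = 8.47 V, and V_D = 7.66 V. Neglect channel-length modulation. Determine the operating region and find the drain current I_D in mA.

Triode; I_D = 4.82 mA

V_SG = V_S − V_G = 8.47 − 5.63 = 2.84 V; V_SD = V_S − V_D = 8.47 − 7.66 = 0.81 V.
k_p = μ_pC_ox · (W/L) = 6.3 mA/V².
V_ov = V_SG − |V_tp| = 2.84 − 1.49 = 1.35 V.
Since V_SD = 0.81 V < V_ov = 1.35 V, the device is in the triode region.
I_D = k_p [V_ov · V_SD − ½ V_SD²] = 6.3 × [1.35 × 0.81 − 0.5 × 0.81²] = 4.82 mA.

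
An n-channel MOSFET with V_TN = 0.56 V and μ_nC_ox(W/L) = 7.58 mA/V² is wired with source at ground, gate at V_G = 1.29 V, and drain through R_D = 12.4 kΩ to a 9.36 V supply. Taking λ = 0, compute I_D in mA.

I_D = 0.743 mA

V_GS = V_G = 1.29 V, so V_ov = 1.29 − 0.56 = 0.73 V.
Assume saturation: I_D = ½ k_n V_ov² = 0.5 × 7.58 × 0.73² = 2.02 mA, giving V_DS = V_DD − I_D R_D = 9.36 − 2.02 × 12.4 = -15.7 V.
But -15.7 V < V_ov = 0.73 V, so the device is actually in triode.
In triode I_D = k_n[V_ov V_DS − ½ V_DS²] and I_D = (V_DD − V_DS)/R_D. Equating: 47 V_DS² − 69.61 V_DS + 9.36 = 0, giving V_DS = 0.15 V (the root below V_ov).
I_D = (9.36 − 0.15) / 12.4 = 0.743 mA.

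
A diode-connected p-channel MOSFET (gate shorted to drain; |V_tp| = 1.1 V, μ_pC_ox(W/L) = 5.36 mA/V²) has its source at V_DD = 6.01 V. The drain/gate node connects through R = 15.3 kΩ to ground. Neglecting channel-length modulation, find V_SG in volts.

V_SG = 1.43 V

With gate tied to drain, V_SG = V_SD ≥ V_SG − |V_tp|, so the device is in saturation.
KCL at the drain: ½ k_p (V_SG − |V_tp|)² = (V_DD − V_SG)/R.
Let x = V_SG − 1.1. Then 41 x² + x − 4.91 = 0, giving x = 0.334 V (positive root), so V_SG = 1.43 V.
I_D = (V_DD − V_SG)/R = (6.01 − 1.43) / 15.3 = 0.299 mA.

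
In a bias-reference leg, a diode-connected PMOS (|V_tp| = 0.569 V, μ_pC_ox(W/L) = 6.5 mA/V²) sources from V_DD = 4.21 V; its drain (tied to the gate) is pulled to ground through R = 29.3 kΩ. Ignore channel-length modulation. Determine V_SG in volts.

With gate tied to drain, V_SG = V_SD ≥ V_SG − |V_tp|, so the device is in saturation.
KCL at the drain: ½ k_p (V_SG − |V_tp|)² = (V_DD − V_SG)/R.
Let x = V_SG − 0.569. Then 95.2 x² + x − 3.641 = 0, giving x = 0.19 V (positive root), so V_SG = 0.759 V.
I_D = (V_DD − V_SG)/R = (4.21 − 0.759) / 29.3 = 0.118 mA.

V_SG = 0.759 V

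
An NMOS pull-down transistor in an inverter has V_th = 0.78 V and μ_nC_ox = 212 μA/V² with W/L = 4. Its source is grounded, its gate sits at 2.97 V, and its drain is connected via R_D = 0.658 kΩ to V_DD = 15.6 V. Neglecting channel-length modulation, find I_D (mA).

V_GS = V_G = 2.97 V, so V_ov = 2.97 − 0.78 = 2.19 V.
k_n = μ_nC_ox · (W/L) = 0.848 mA/V².
Assume saturation: I_D = ½ k_n V_ov² = 0.5 × 0.848 × 2.19² = 2.03 mA, giving V_DS = V_DD − I_D R_D = 15.6 − 2.03 × 0.658 = 14.3 V.
V_DS = 14.3 V ≥ V_ov = 2.19 V, confirming saturation.

I_D = 2.03 mA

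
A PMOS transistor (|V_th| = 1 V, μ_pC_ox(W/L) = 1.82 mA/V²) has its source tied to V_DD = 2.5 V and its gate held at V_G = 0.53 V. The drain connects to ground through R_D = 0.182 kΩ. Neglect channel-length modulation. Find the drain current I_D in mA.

V_SG = V_DD − V_G = 2.5 − 0.53 = 1.97 V, so V_ov = 1.97 − 1 = 0.97 V.
Assume saturation: I_D = ½ k_p V_ov² = 0.5 × 1.82 × 0.97² = 0.856 mA, giving V_SD = V_DD − I_D R_D = 2.5 − 0.856 × 0.182 = 2.34 V.
V_SD = 2.34 V ≥ V_ov = 0.97 V, confirming saturation.

I_D = 0.856 mA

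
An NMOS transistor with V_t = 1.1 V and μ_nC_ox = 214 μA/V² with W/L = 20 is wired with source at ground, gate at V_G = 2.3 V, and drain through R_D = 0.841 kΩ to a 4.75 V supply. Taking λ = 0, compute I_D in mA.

V_GS = V_G = 2.3 V, so V_ov = 2.3 − 1.1 = 1.2 V.
k_n = μ_nC_ox · (W/L) = 4.28 mA/V².
Assume saturation: I_D = ½ k_n V_ov² = 0.5 × 4.28 × 1.2² = 3.08 mA, giving V_DS = V_DD − I_D R_D = 4.75 − 3.08 × 0.841 = 2.16 V.
V_DS = 2.16 V ≥ V_ov = 1.2 V, confirming saturation.

I_D = 3.08 mA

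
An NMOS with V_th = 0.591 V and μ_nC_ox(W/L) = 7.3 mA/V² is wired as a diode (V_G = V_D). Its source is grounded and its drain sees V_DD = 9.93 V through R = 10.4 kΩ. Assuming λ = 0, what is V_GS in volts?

With gate tied to drain, V_GS = V_DS ≥ V_GS − V_th, so the device is in saturation.
KCL at the drain: ½ k_n (V_GS − V_th)² = (V_DD − V_GS)/R.
Let x = V_GS − 0.591. Then 38 x² + x − 9.339 = 0, giving x = 0.483 V (positive root), so V_GS = 1.07 V.
I_D = (V_DD − V_GS)/R = (9.93 − 1.07) / 10.4 = 0.852 mA.

V_GS = 1.07 V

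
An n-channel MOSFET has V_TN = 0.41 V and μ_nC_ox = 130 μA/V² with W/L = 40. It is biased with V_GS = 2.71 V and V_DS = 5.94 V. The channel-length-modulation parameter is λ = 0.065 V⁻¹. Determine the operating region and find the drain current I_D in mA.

Saturation; I_D = 19.1 mA

k_n = μ_nC_ox · (W/L) = 5.2 mA/V².
V_ov = V_GS − V_TN = 2.71 − 0.41 = 2.3 V.
Since V_DS = 5.94 V ≥ V_ov = 2.3 V, the device is in saturation.
I_D = ½ k_n V_ov² (1 + λ V_DS) = 0.5 × 5.2 × 2.3² × (1 + 0.065 × 5.94) = 19.1 mA.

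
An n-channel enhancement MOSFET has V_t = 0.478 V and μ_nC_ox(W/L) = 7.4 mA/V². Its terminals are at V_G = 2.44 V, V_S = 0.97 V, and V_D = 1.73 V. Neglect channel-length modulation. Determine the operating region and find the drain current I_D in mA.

Triode; I_D = 3.44 mA

V_GS = V_G − V_S = 2.44 − 0.97 = 1.47 V; V_DS = V_D − V_S = 1.73 − 0.97 = 0.76 V.
V_ov = V_GS − V_t = 1.47 − 0.478 = 0.992 V.
Since V_DS = 0.76 V < V_ov = 0.992 V, the device is in the triode region.
I_D = k_n [V_ov · V_DS − ½ V_DS²] = 7.4 × [0.992 × 0.76 − 0.5 × 0.76²] = 3.44 mA.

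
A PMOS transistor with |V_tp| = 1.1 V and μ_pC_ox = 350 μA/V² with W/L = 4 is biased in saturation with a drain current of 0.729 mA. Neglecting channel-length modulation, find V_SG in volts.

V_SG = 2.12 V

k_p = μ_pC_ox · (W/L) = 1.4 mA/V².
In saturation I_D = ½ k_p (V_SG − |V_tp|)², so V_SG − |V_tp| = √(2 I_D / k_p) = √(2 × 0.729 / 1.4) = 1.02 V.
V_SG = 1.1 + 1.02 = 2.12 V.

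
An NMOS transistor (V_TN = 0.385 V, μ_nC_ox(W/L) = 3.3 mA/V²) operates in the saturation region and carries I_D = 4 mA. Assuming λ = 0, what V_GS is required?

In saturation I_D = ½ k_n (V_GS − V_TN)², so V_GS − V_TN = √(2 I_D / k_n) = √(2 × 4 / 3.3) = 1.56 V.
V_GS = 0.385 + 1.56 = 1.94 V.

V_GS = 1.94 V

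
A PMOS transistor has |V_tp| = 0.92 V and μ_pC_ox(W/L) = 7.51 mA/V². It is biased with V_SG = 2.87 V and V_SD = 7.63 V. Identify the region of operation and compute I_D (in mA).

Saturation; I_D = 14.3 mA

V_ov = V_SG − |V_tp| = 2.87 − 0.92 = 1.95 V.
Since V_SD = 7.63 V ≥ V_ov = 1.95 V, the device is in saturation.
I_D = ½ k_p V_ov² = 0.5 × 7.51 × 1.95² = 14.3 mA.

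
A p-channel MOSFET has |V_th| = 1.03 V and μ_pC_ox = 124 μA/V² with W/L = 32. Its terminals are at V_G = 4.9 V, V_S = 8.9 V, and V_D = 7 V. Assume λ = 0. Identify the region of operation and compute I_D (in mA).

Triode; I_D = 15.2 mA

V_SG = V_S − V_G = 8.9 − 4.9 = 4 V; V_SD = V_S − V_D = 8.9 − 7 = 1.9 V.
k_p = μ_pC_ox · (W/L) = 3.968 mA/V².
V_ov = V_SG − |V_th| = 4 − 1.03 = 2.97 V.
Since V_SD = 1.9 V < V_ov = 2.97 V, the device is in the triode region.
I_D = k_p [V_ov · V_SD − ½ V_SD²] = 3.968 × [2.97 × 1.9 − 0.5 × 1.9²] = 15.2 mA.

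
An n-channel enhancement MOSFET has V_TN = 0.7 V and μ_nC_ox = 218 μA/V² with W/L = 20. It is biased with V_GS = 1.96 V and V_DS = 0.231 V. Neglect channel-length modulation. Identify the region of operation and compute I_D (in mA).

Triode; I_D = 1.15 mA

k_n = μ_nC_ox · (W/L) = 4.36 mA/V².
V_ov = V_GS − V_TN = 1.96 − 0.7 = 1.26 V.
Since V_DS = 0.231 V < V_ov = 1.26 V, the device is in the triode region.
I_D = k_n [V_ov · V_DS − ½ V_DS²] = 4.36 × [1.26 × 0.231 − 0.5 × 0.231²] = 1.15 mA.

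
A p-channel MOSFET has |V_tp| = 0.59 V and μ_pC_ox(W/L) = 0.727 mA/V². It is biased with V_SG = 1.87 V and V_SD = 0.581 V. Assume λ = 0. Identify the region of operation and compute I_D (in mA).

Triode; I_D = 0.418 mA

V_ov = V_SG − |V_tp| = 1.87 − 0.59 = 1.28 V.
Since V_SD = 0.581 V < V_ov = 1.28 V, the device is in the triode region.
I_D = k_p [V_ov · V_SD − ½ V_SD²] = 0.727 × [1.28 × 0.581 − 0.5 × 0.581²] = 0.418 mA.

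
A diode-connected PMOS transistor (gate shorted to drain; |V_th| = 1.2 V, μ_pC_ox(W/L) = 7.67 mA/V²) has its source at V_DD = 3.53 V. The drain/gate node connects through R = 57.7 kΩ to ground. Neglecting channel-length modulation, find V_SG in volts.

With gate tied to drain, V_SG = V_SD ≥ V_SG − |V_th|, so the device is in saturation.
KCL at the drain: ½ k_p (V_SG − |V_th|)² = (V_DD − V_SG)/R.
Let x = V_SG − 1.2. Then 221 x² + x − 2.33 = 0, giving x = 0.1 V (positive root), so V_SG = 1.3 V.
I_D = (V_DD − V_SG)/R = (3.53 − 1.3) / 57.7 = 0.0386 mA.

V_SG = 1.30 V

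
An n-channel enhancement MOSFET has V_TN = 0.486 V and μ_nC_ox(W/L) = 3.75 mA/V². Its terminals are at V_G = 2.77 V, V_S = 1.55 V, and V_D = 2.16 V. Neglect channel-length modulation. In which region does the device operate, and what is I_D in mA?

V_GS = V_G − V_S = 2.77 − 1.55 = 1.22 V; V_DS = V_D − V_S = 2.16 − 1.55 = 0.61 V.
V_ov = V_GS − V_TN = 1.22 − 0.486 = 0.734 V.
Since V_DS = 0.61 V < V_ov = 0.734 V, the device is in the triode region.
I_D = k_n [V_ov · V_DS − ½ V_DS²] = 3.75 × [0.734 × 0.61 − 0.5 × 0.61²] = 0.981 mA.

Triode; I_D = 0.981 mA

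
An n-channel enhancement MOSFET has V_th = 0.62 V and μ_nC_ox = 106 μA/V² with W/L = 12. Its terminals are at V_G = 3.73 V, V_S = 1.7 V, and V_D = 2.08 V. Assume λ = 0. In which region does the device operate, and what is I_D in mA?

Triode; I_D = 0.590 mA

V_GS = V_G − V_S = 3.73 − 1.7 = 2.03 V; V_DS = V_D − V_S = 2.08 − 1.7 = 0.38 V.
k_n = μ_nC_ox · (W/L) = 1.272 mA/V².
V_ov = V_GS − V_th = 2.03 − 0.62 = 1.41 V.
Since V_DS = 0.38 V < V_ov = 1.41 V, the device is in the triode region.
I_D = k_n [V_ov · V_DS − ½ V_DS²] = 1.272 × [1.41 × 0.38 − 0.5 × 0.38²] = 0.59 mA.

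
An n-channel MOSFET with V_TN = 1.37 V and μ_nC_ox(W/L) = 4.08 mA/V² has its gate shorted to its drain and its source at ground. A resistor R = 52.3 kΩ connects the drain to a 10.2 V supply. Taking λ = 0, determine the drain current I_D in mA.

With gate tied to drain, V_GS = V_DS ≥ V_GS − V_TN, so the device is in saturation.
KCL at the drain: ½ k_n (V_GS − V_TN)² = (V_DD − V_GS)/R.
Let x = V_GS − 1.37. Then 107 x² + x − 8.83 = 0, giving x = 0.283 V (positive root), so V_GS = 1.65 V.
I_D = (V_DD − V_GS)/R = (10.2 − 1.65) / 52.3 = 0.163 mA.

I_D = 0.163 mA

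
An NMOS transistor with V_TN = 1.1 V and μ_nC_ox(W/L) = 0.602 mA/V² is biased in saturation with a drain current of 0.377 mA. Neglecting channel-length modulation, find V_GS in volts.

V_GS = 2.22 V

In saturation I_D = ½ k_n (V_GS − V_TN)², so V_GS − V_TN = √(2 I_D / k_n) = √(2 × 0.377 / 0.602) = 1.12 V.
V_GS = 1.1 + 1.12 = 2.22 V.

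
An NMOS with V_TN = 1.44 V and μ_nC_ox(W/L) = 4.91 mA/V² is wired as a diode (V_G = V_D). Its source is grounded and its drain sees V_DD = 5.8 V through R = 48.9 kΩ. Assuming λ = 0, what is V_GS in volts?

V_GS = 1.63 V

With gate tied to drain, V_GS = V_DS ≥ V_GS − V_TN, so the device is in saturation.
KCL at the drain: ½ k_n (V_GS − V_TN)² = (V_DD − V_GS)/R.
Let x = V_GS − 1.44. Then 120 x² + x − 4.36 = 0, giving x = 0.186 V (positive root), so V_GS = 1.63 V.
I_D = (V_DD − V_GS)/R = (5.8 − 1.63) / 48.9 = 0.0853 mA.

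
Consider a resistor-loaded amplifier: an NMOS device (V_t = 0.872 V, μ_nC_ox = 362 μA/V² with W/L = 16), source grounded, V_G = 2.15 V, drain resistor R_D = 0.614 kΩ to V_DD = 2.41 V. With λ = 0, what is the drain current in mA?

I_D = 3.07 mA

V_GS = V_G = 2.15 V, so V_ov = 2.15 − 0.872 = 1.28 V.
k_n = μ_nC_ox · (W/L) = 5.792 mA/V².
Assume saturation: I_D = ½ k_n V_ov² = 0.5 × 5.792 × 1.28² = 4.73 mA, giving V_DS = V_DD − I_D R_D = 2.41 − 4.73 × 0.614 = -0.494 V.
But -0.494 V < V_ov = 1.28 V, so the device is actually in triode.
In triode I_D = k_n[V_ov V_DS − ½ V_DS²] and I_D = (V_DD − V_DS)/R_D. Equating: 1.78 V_DS² − 5.545 V_DS + 2.41 = 0, giving V_DS = 0.522 V (the root below V_ov).
I_D = (2.41 − 0.522) / 0.614 = 3.07 mA.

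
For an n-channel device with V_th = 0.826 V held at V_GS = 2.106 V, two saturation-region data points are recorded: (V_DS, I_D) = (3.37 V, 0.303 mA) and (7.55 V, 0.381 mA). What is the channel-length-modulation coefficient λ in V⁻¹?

With V_GS fixed, I_D ∝ (1 + λ V_DS) in saturation, so I_D2/I_D1 = (1 + λ V_DS2)/(1 + λ V_DS1).
0.381/0.303 = 1.257 = (1 + 7.55 λ)/(1 + 3.37 λ).
Solving: λ (I_D1 V_DS2 − I_D2 V_DS1) = I_D2 − I_D1, so λ = (0.381 − 0.303) / (0.303 × 7.55 − 0.381 × 3.37) = 0.078 / 1 = 0.0777 V⁻¹.

λ = 0.0777 V⁻¹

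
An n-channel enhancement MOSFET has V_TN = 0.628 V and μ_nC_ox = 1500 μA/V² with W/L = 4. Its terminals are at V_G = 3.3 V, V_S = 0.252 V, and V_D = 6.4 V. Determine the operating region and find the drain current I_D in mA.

Saturation; I_D = 17.6 mA

V_GS = V_G − V_S = 3.3 − 0.252 = 3.05 V; V_DS = V_D − V_S = 6.4 − 0.252 = 6.15 V.
k_n = μ_nC_ox · (W/L) = 6 mA/V².
V_ov = V_GS − V_TN = 3.05 − 0.628 = 2.42 V.
Since V_DS = 6.15 V ≥ V_ov = 2.42 V, the device is in saturation.
I_D = ½ k_n V_ov² = 0.5 × 6 × 2.42² = 17.6 mA.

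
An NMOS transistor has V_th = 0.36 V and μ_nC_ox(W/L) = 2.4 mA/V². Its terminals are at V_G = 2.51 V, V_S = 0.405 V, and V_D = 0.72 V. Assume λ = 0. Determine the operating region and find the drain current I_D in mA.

V_GS = V_G − V_S = 2.51 − 0.405 = 2.1 V; V_DS = V_D − V_S = 0.72 − 0.405 = 0.315 V.
V_ov = V_GS − V_th = 2.1 − 0.36 = 1.74 V.
Since V_DS = 0.315 V < V_ov = 1.74 V, the device is in the triode region.
I_D = k_n [V_ov · V_DS − ½ V_DS²] = 2.4 × [1.74 × 0.315 − 0.5 × 0.315²] = 1.2 mA.

Triode; I_D = 1.20 mA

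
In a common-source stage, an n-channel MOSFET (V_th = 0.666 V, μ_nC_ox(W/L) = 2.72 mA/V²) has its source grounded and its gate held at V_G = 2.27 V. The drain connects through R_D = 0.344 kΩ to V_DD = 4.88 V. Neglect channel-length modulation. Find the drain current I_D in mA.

I_D = 3.50 mA

V_GS = V_G = 2.27 V, so V_ov = 2.27 − 0.666 = 1.6 V.
Assume saturation: I_D = ½ k_n V_ov² = 0.5 × 2.72 × 1.6² = 3.5 mA, giving V_DS = V_DD − I_D R_D = 4.88 − 3.5 × 0.344 = 3.68 V.
V_DS = 3.68 V ≥ V_ov = 1.6 V, confirming saturation.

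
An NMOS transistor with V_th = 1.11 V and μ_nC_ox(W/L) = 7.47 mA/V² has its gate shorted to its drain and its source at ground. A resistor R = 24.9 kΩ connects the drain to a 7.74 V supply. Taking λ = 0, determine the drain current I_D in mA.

With gate tied to drain, V_GS = V_DS ≥ V_GS − V_th, so the device is in saturation.
KCL at the drain: ½ k_n (V_GS − V_th)² = (V_DD − V_GS)/R.
Let x = V_GS − 1.11. Then 93 x² + x − 6.63 = 0, giving x = 0.262 V (positive root), so V_GS = 1.37 V.
I_D = (V_DD − V_GS)/R = (7.74 − 1.37) / 24.9 = 0.256 mA.

I_D = 0.256 mA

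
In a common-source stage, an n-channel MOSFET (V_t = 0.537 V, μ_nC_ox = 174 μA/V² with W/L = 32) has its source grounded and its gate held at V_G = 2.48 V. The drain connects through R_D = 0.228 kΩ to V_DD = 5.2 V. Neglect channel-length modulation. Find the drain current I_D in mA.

I_D = 10.5 mA

V_GS = V_G = 2.48 V, so V_ov = 2.48 − 0.537 = 1.94 V.
k_n = μ_nC_ox · (W/L) = 5.568 mA/V².
Assume saturation: I_D = ½ k_n V_ov² = 0.5 × 5.568 × 1.94² = 10.5 mA, giving V_DS = V_DD − I_D R_D = 5.2 − 10.5 × 0.228 = 2.8 V.
V_DS = 2.8 V ≥ V_ov = 1.94 V, confirming saturation.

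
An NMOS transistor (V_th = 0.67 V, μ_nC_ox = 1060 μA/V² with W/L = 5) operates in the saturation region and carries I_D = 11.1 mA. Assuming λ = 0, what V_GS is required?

V_GS = 2.72 V

k_n = μ_nC_ox · (W/L) = 5.3 mA/V².
In saturation I_D = ½ k_n (V_GS − V_th)², so V_GS − V_th = √(2 I_D / k_n) = √(2 × 11.1 / 5.3) = 2.05 V.
V_GS = 0.67 + 2.05 = 2.72 V.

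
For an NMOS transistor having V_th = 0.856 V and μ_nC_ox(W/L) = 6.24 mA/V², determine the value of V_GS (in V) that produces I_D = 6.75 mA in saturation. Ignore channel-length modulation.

In saturation I_D = ½ k_n (V_GS − V_th)², so V_GS − V_th = √(2 I_D / k_n) = √(2 × 6.75 / 6.24) = 1.47 V.
V_GS = 0.856 + 1.47 = 2.33 V.

V_GS = 2.33 V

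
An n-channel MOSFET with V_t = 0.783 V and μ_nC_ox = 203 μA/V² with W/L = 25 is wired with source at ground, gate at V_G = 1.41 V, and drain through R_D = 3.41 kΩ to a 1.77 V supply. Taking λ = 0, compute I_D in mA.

I_D = 0.469 mA

V_GS = V_G = 1.41 V, so V_ov = 1.41 − 0.783 = 0.627 V.
k_n = μ_nC_ox · (W/L) = 5.075 mA/V².
Assume saturation: I_D = ½ k_n V_ov² = 0.5 × 5.075 × 0.627² = 0.998 mA, giving V_DS = V_DD − I_D R_D = 1.77 − 0.998 × 3.41 = -1.63 V.
But -1.63 V < V_ov = 0.627 V, so the device is actually in triode.
In triode I_D = k_n[V_ov V_DS − ½ V_DS²] and I_D = (V_DD − V_DS)/R_D. Equating: 8.65 V_DS² − 11.85 V_DS + 1.77 = 0, giving V_DS = 0.171 V (the root below V_ov).
I_D = (1.77 − 0.171) / 3.41 = 0.469 mA.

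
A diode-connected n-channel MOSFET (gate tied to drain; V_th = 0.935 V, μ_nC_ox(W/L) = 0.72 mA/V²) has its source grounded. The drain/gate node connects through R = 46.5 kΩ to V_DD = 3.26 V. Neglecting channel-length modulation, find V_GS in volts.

V_GS = 1.28 V

With gate tied to drain, V_GS = V_DS ≥ V_GS − V_th, so the device is in saturation.
KCL at the drain: ½ k_n (V_GS − V_th)² = (V_DD − V_GS)/R.
Let x = V_GS − 0.935. Then 16.7 x² + x − 2.325 = 0, giving x = 0.344 V (positive root), so V_GS = 1.28 V.
I_D = (V_DD − V_GS)/R = (3.26 − 1.28) / 46.5 = 0.0426 mA.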